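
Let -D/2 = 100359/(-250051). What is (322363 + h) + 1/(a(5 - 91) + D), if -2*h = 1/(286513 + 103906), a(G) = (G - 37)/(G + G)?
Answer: 16431818368114826353/50972924266422 ≈ 3.2236e+5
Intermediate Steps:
a(G) = (-37 + G)/(2*G) (a(G) = (-37 + G)/((2*G)) = (-37 + G)*(1/(2*G)) = (-37 + G)/(2*G))
D = 200718/250051 (D = -200718/(-250051) = -200718*(-1)/250051 = -2*(-100359/250051) = 200718/250051 ≈ 0.80271)
h = -1/780838 (h = -1/(2*(286513 + 103906)) = -½/390419 = -½*1/390419 = -1/780838 ≈ -1.2807e-6)
(322363 + h) + 1/(a(5 - 91) + D) = (322363 - 1/780838) + 1/((-37 + (5 - 91))/(2*(5 - 91)) + 200718/250051) = 251713280193/780838 + 1/((½)*(-37 - 86)/(-86) + 200718/250051) = 251713280193/780838 + 1/((½)*(-1/86)*(-123) + 200718/250051) = 251713280193/780838 + 1/(123/172 + 200718/250051) = 251713280193/780838 + 1/(65279769/43008772) = 251713280193/780838 + 43008772/65279769 = 16431818368114826353/50972924266422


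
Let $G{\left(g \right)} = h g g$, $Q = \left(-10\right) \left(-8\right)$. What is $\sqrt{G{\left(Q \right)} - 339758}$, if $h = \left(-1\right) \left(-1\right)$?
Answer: $i \sqrt{333358} \approx 577.37 i$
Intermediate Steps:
$Q = 80$
$h = 1$
$G{\left(g \right)} = g^{2}$ ($G{\left(g \right)} = 1 g g = g g = g^{2}$)
$\sqrt{G{\left(Q \right)} - 339758} = \sqrt{80^{2} - 339758} = \sqrt{6400 - 339758} = \sqrt{-333358} = i \sqrt{333358}$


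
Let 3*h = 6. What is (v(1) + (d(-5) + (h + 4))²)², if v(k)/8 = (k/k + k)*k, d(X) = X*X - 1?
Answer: 839056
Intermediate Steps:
h = 2 (h = (⅓)*6 = 2)
d(X) = -1 + X² (d(X) = X² - 1 = -1 + X²)
v(k) = 8*k*(1 + k) (v(k) = 8*((k/k + k)*k) = 8*((1 + k)*k) = 8*(k*(1 + k)) = 8*k*(1 + k))
(v(1) + (d(-5) + (h + 4))²)² = (8*1*(1 + 1) + ((-1 + (-5)²) + (2 + 4))²)² = (8*1*2 + ((-1 + 25) + 6)²)² = (16 + (24 + 6)²)² = (16 + 30²)² = (16 + 900)² = 916² = 839056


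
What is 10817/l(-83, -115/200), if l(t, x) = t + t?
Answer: -10817/166 ≈ -65.163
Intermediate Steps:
l(t, x) = 2*t
10817/l(-83, -115/200) = 10817/((2*(-83))) = 10817/(-166) = 10817*(-1/166) = -10817/166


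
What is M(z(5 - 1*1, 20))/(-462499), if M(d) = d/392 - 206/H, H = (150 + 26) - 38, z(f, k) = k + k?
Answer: 4702/1563709119 ≈ 3.0070e-6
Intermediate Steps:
z(f, k) = 2*k
H = 138 (H = 176 - 38 = 138)
M(d) = -103/69 + d/392 (M(d) = d/392 - 206/138 = d*(1/392) - 206*1/138 = d/392 - 103/69 = -103/69 + d/392)
M(z(5 - 1*1, 20))/(-462499) = (-103/69 + (2*20)/392)/(-462499) = (-103/69 + (1/392)*40)*(-1/462499) = (-103/69 + 5/49)*(-1/462499) = -4702/3381*(-1/462499) = 4702/1563709119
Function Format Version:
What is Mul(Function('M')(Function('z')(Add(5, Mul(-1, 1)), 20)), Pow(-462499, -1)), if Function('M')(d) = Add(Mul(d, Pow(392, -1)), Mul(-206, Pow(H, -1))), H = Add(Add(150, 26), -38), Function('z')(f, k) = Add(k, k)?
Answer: Rational(4702, 1563709119) ≈ 3.0070e-6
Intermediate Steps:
Function('z')(f, k) = Mul(2, k)
H = 138 (H = Add(176, -38) = 138)
Function('M')(d) = Add(Rational(-103, 69), Mul(Rational(1, 392), d)) (Function('M')(d) = Add(Mul(d, Pow(392, -1)), Mul(-206, Pow(138, -1))) = Add(Mul(d, Rational(1, 392)), Mul(-206, Rational(1, 138))) = Add(Mul(Rational(1, 392), d), Rational(-103, 69)) = Add(Rational(-103, 69), Mul(Rational(1, 392), d)))
Mul(Function('M')(Function('z')(Add(5, Mul(-1, 1)), 20)), Pow(-462499, -1)) = Mul(Add(Rational(-103, 69), Mul(Rational(1, 392), Mul(2, 20))), Pow(-462499, -1)) = Mul(Add(Rational(-103, 69), Mul(Rational(1, 392), 40)), Rational(-1, 462499)) = Mul(Add(Rational(-103, 69), Rational(5, 49)), Rational(-1, 462499)) = Mul(Rational(-4702, 3381), Rational(-1, 462499)) = Rational(4702, 1563709119)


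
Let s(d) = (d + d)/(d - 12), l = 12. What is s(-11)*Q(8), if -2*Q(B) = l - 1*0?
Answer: -132/23 ≈ -5.7391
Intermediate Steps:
s(d) = 2*d/(-12 + d) (s(d) = (2*d)/(-12 + d) = 2*d/(-12 + d))
Q(B) = -6 (Q(B) = -(12 - 1*0)/2 = -(12 + 0)/2 = -½*12 = -6)
s(-11)*Q(8) = (2*(-11)/(-12 - 11))*(-6) = (2*(-11)/(-23))*(-6) = (2*(-11)*(-1/23))*(-6) = (22/23)*(-6) = -132/23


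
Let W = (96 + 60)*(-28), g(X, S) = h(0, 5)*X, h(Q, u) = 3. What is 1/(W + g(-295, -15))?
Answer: -1/5253 ≈ -0.00019037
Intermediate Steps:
g(X, S) = 3*X
W = -4368 (W = 156*(-28) = -4368)
1/(W + g(-295, -15)) = 1/(-4368 + 3*(-295)) = 1/(-4368 - 885) = 1/(-5253) = -1/5253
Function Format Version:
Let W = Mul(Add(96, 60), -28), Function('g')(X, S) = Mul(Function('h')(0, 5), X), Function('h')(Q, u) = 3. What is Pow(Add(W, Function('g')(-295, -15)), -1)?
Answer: Rational(-1, 5253) ≈ -0.00019037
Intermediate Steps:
Function('g')(X, S) = Mul(3, X)
W = -4368 (W = Mul(156, -28) = -4368)
Pow(Add(W, Function('g')(-295, -15)), -1) = Pow(Add(-4368, Mul(3, -295)), -1) = Pow(Add(-4368, -885), -1) = Pow(-5253, -1) = Rational(-1, 5253)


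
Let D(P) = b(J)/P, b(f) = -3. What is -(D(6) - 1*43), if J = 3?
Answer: 87/2 ≈ 43.500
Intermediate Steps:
D(P) = -3/P
-(D(6) - 1*43) = -(-3/6 - 1*43) = -(-3*⅙ - 43) = -(-½ - 43) = -1*(-87/2) = 87/2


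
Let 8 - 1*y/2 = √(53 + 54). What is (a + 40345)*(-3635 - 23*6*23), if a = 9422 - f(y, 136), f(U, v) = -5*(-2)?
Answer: -338795413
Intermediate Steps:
y = 16 - 2*√107 (y = 16 - 2*√(53 + 54) = 16 - 2*√107 ≈ -4.6882)
f(U, v) = 10
a = 9412 (a = 9422 - 1*10 = 9422 - 10 = 9412)
(a + 40345)*(-3635 - 23*6*23) = (9412 + 40345)*(-3635 - 23*6*23) = 49757*(-3635 - 138*23) = 49757*(-3635 - 3174) = 49757*(-6809) = -338795413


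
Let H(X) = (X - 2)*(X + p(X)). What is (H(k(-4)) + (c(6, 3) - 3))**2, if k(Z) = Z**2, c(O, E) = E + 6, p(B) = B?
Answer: 206116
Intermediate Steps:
c(O, E) = 6 + E
H(X) = 2*X*(-2 + X) (H(X) = (X - 2)*(X + X) = (-2 + X)*(2*X) = 2*X*(-2 + X))
(H(k(-4)) + (c(6, 3) - 3))**2 = (2*(-4)**2*(-2 + (-4)**2) + ((6 + 3) - 3))**2 = (2*16*(-2 + 16) + (9 - 3))**2 = (2*16*14 + 6)**2 = (448 + 6)**2 = 454**2 = 206116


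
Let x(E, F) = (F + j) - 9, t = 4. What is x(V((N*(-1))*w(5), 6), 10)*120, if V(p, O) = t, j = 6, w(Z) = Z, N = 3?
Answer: 840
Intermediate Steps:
V(p, O) = 4
x(E, F) = -3 + F (x(E, F) = (F + 6) - 9 = (6 + F) - 9 = -3 + F)
x(V((N*(-1))*w(5), 6), 10)*120 = (-3 + 10)*120 = 7*120 = 840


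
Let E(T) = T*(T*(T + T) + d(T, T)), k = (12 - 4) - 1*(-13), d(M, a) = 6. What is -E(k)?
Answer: -18648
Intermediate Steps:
k = 21 (k = 8 + 13 = 21)
E(T) = T*(6 + 2*T**2) (E(T) = T*(T*(T + T) + 6) = T*(T*(2*T) + 6) = T*(2*T**2 + 6) = T*(6 + 2*T**2))
-E(k) = -2*21*(3 + 21**2) = -2*21*(3 + 441) = -2*21*444 = -1*18648 = -18648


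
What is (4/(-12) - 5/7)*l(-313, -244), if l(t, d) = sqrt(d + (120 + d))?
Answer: -88*I*sqrt(23)/21 ≈ -20.097*I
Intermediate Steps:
l(t, d) = sqrt(120 + 2*d)
(4/(-12) - 5/7)*l(-313, -244) = (4/(-12) - 5/7)*sqrt(120 + 2*(-244)) = (4*(-1/12) - 5*1/7)*sqrt(120 - 488) = (-1/3 - 5/7)*sqrt(-368) = -88*I*sqrt(23)/21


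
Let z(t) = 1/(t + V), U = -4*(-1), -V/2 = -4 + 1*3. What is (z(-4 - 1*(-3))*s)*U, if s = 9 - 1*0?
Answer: 36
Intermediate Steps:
V = 2 (V = -2*(-4 + 1*3) = -2*(-4 + 3) = -2*(-1) = 2)
U = 4
s = 9 (s = 9 + 0 = 9)
z(t) = 1/(2 + t) (z(t) = 1/(t + 2) = 1/(2 + t))
(z(-4 - 1*(-3))*s)*U = (9/(2 + (-4 - 1*(-3))))*4 = (9/(2 + (-4 + 3)))*4 = (9/(2 - 1))*4 = (9/1)*4 = (1*9)*4 = 9*4 = 36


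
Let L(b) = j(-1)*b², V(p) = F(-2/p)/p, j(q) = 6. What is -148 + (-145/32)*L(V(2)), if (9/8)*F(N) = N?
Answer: -4141/27 ≈ -153.37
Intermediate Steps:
F(N) = 8*N/9
V(p) = -16/(9*p²) (V(p) = (8*(-2/p)/9)/p = (-16/(9*p))/p = -16/(9*p²))
L(b) = 6*b²
-148 + (-145/32)*L(V(2)) = -148 + (-145/32)*(6*(-16/9/2²)²) = -148 + (-145*1/32)*(6*(-16/9*¼)²) = -148 - 435*(-4/9)²/16 = -148 - 435*16/(16*81) = -148 - 145/32*32/27 = -148 - 145/27 = -4141/27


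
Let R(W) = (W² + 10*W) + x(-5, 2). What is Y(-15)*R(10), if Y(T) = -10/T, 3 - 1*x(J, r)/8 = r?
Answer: 416/3 ≈ 138.67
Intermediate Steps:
x(J, r) = 24 - 8*r
R(W) = 8 + W² + 10*W (R(W) = (W² + 10*W) + (24 - 8*2) = (W² + 10*W) + (24 - 16) = (W² + 10*W) + 8 = 8 + W² + 10*W)
Y(-15)*R(10) = (-10/(-15))*(8 + 10² + 10*10) = (-10*(-1/15))*(8 + 100 + 100) = (⅔)*208 = 416/3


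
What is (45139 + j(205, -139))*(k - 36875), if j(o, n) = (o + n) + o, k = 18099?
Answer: -852618160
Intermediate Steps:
j(o, n) = n + 2*o (j(o, n) = (n + o) + o = n + 2*o)
(45139 + j(205, -139))*(k - 36875) = (45139 + (-139 + 2*205))*(18099 - 36875) = (45139 + (-139 + 410))*(-18776) = (45139 + 271)*(-18776) = 45410*(-18776) = -852618160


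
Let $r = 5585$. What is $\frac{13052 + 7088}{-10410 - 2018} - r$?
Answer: $- \frac{17357630}{3107} \approx -5586.6$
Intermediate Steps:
$\frac{13052 + 7088}{-10410 - 2018} - r = \frac{13052 + 7088}{-10410 - 2018} - 5585 = \frac{20140}{-12428} - 5585 = 20140 \left(- \frac{1}{12428}\right) - 5585 = - \frac{5035}{3107} - 5585 = - \frac{17357630}{3107}$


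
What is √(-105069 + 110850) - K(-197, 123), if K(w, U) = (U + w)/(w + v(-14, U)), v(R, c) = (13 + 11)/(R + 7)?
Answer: -518/1403 + √5781 ≈ 75.664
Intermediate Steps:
v(R, c) = 24/(7 + R)
K(w, U) = (U + w)/(-24/7 + w) (K(w, U) = (U + w)/(w + 24/(7 - 14)) = (U + w)/(w + 24/(-7)) = (U + w)/(w + 24*(-⅐)) = (U + w)/(w - 24/7) = (U + w)/(-24/7 + w))
√(-105069 + 110850) - K(-197, 123) = √(-105069 + 110850) - 7*(123 - 197)/(-24 + 7*(-197)) = √5781 - 7*(-74)/(-24 - 1379) = √5781 - 7*(-74)/(-1403) = √5781 - 7*(-1)*(-74)/1403 = √5781 - 1*518/1403 = √5781 - 518/1403 = -518/1403 + √5781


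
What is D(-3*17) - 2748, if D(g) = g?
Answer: -2799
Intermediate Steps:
D(-3*17) - 2748 = -3*17 - 2748 = -51 - 2748 = -2799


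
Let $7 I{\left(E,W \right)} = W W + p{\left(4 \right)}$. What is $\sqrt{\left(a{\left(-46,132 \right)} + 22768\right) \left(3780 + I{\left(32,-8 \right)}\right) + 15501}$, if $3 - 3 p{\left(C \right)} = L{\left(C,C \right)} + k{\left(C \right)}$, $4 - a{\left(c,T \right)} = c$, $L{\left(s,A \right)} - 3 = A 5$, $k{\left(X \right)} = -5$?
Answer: $\frac{3 \sqrt{470725927}}{7} \approx 9298.4$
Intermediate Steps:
$L{\left(s,A \right)} = 3 + 5 A$ ($L{\left(s,A \right)} = 3 + A 5 = 3 + 5 A$)
$a{\left(c,T \right)} = 4 - c$
$p{\left(C \right)} = \frac{5}{3} - \frac{5 C}{3}$ ($p{\left(C \right)} = 1 - \frac{\left(3 + 5 C\right) - 5}{3} = 1 - \frac{-2 + 5 C}{3} = 1 - \left(- \frac{2}{3} + \frac{5 C}{3}\right) = \frac{5}{3} - \frac{5 C}{3}$)
$I{\left(E,W \right)} = - \frac{5}{7} + \frac{W^{2}}{7}$ ($I{\left(E,W \right)} = \frac{W W + \left(\frac{5}{3} - \frac{20}{3}\right)}{7} = \frac{W^{2} + \left(\frac{5}{3} - \frac{20}{3}\right)}{7} = \frac{W^{2} - 5}{7} = \frac{-5 + W^{2}}{7} = - \frac{5}{7} + \frac{W^{2}}{7}$)
$\sqrt{\left(a{\left(-46,132 \right)} + 22768\right) \left(3780 + I{\left(32,-8 \right)}\right) + 15501} = \sqrt{\left(\left(4 - -46\right) + 22768\right) \left(3780 - \left(\frac{5}{7} - \frac{\left(-8\right)^{2}}{7}\right)\right) + 15501} = \sqrt{\left(\left(4 + 46\right) + 22768\right) \left(3780 + \left(- \frac{5}{7} + \frac{1}{7} \cdot 64\right)\right) + 15501} = \sqrt{\left(50 + 22768\right) \left(3780 + \left(- \frac{5}{7} + \frac{64}{7}\right)\right) + 15501} = \sqrt{22818 \left(3780 + \frac{59}{7}\right) + 15501} = \sqrt{22818 \cdot \frac{26519}{7} + 15501} = \sqrt{\frac{605110542}{7} + 15501} = \sqrt{\frac{605219049}{7}} = \frac{3 \sqrt{470725927}}{7}$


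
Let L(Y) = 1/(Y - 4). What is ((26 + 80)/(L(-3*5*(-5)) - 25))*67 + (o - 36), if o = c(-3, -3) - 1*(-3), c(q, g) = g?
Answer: -284053/887 ≈ -320.24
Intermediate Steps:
L(Y) = 1/(-4 + Y)
o = 0 (o = -3 - 1*(-3) = -3 + 3 = 0)
((26 + 80)/(L(-3*5*(-5)) - 25))*67 + (o - 36) = ((26 + 80)/(1/(-4 - 3*5*(-5)) - 25))*67 + (0 - 36) = (106/(1/(-4 - 15*(-5)) - 25))*67 - 36 = (106/(1/(-4 + 75) - 25))*67 - 36 = (106/(1/71 - 25))*67 - 36 = (106/(-1774/71))*67 - 36 = (106*(-71/1774))*67 - 36 = -3763/887*67 - 36 = -252121/887 - 36 = -284053/887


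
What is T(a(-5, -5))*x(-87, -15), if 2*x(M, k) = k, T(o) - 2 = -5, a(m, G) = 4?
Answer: 45/2 ≈ 22.500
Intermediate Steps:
T(o) = -3 (T(o) = 2 - 5 = -3)
x(M, k) = k/2
T(a(-5, -5))*x(-87, -15) = -3*(-15)/2 = -3*(-15/2) = 45/2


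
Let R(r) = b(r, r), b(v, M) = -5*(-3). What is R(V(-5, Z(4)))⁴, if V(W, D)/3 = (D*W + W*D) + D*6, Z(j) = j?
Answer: 50625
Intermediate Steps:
b(v, M) = 15
V(W, D) = 18*D + 6*D*W (V(W, D) = 3*((D*W + W*D) + D*6) = 3*((D*W + D*W) + 6*D) = 3*(2*D*W + 6*D) = 3*(6*D + 2*D*W) = 18*D + 6*D*W)
R(r) = 15
R(V(-5, Z(4)))⁴ = 15⁴ = 50625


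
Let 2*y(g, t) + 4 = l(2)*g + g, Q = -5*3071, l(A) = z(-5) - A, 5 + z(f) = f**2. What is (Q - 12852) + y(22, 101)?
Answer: -28000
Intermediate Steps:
z(f) = -5 + f**2
l(A) = 20 - A (l(A) = (-5 + (-5)**2) - A = (-5 + 25) - A = 20 - A)
Q = -15355
y(g, t) = -2 + 19*g/2 (y(g, t) = -2 + ((20 - 1*2)*g + g)/2 = -2 + ((20 - 2)*g + g)/2 = -2 + (18*g + g)/2 = -2 + (19*g)/2 = -2 + 19*g/2)
(Q - 12852) + y(22, 101) = (-15355 - 12852) + (-2 + (19/2)*22) = -28207 + (-2 + 209) = -28207 + 207 = -28000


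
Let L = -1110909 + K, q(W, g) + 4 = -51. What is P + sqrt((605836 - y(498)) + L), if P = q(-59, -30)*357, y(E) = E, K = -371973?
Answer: -19635 + 2*I*sqrt(219386) ≈ -19635.0 + 936.77*I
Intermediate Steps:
q(W, g) = -55 (q(W, g) = -4 - 51 = -55)
L = -1482882 (L = -1110909 - 371973 = -1482882)
P = -19635 (P = -55*357 = -19635)
P + sqrt((605836 - y(498)) + L) = -19635 + sqrt((605836 - 1*498) - 1482882) = -19635 + sqrt((605836 - 498) - 1482882) = -19635 + sqrt(605338 - 1482882) = -19635 + sqrt(-877544) = -19635 + 2*I*sqrt(219386)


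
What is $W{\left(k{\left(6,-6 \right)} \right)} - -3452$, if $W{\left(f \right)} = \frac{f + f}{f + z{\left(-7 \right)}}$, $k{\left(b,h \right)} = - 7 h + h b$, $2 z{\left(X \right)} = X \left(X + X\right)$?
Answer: $\frac{189872}{55} \approx 3452.2$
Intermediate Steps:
$z{\left(X \right)} = X^{2}$ ($z{\left(X \right)} = \frac{X \left(X + X\right)}{2} = \frac{X 2 X}{2} = \frac{2 X^{2}}{2} = X^{2}$)
$k{\left(b,h \right)} = - 7 h + b h$
$W{\left(f \right)} = \frac{2 f}{49 + f}$ ($W{\left(f \right)} = \frac{f + f}{f + \left(-7\right)^{2}} = \frac{2 f}{f + 49} = \frac{2 f}{49 + f}$)
$W{\left(k{\left(6,-6 \right)} \right)} - -3452 = \frac{2 \left(- 6 \left(-7 + 6\right)\right)}{49 - 6 \left(-7 + 6\right)} - -3452 = \frac{2 \left(\left(-6\right) \left(-1\right)\right)}{49 - -6} + 3452 = 2 \cdot 6 \frac{1}{49 + 6} + 3452 = 2 \cdot 6 \cdot \frac{1}{55} + 3452 = \frac{12}{55} + 3452 = \frac{189872}{55}$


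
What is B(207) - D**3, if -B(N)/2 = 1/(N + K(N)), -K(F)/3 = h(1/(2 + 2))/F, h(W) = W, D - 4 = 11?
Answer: -192817677/57131 ≈ -3375.0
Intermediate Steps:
D = 15 (D = 4 + 11 = 15)
K(F) = -3/(4*F) (K(F) = -3/((2 + 2)*F) = -3/(4*F))
B(N) = -2/(N - 3/(4*N))
B(207) - D**3 = -8*207/(-3 + 4*207**2) - 1*15**3 = -8*207/(-3 + 4*42849) - 1*3375 = -8*207/(-3 + 171396) - 3375 = -8*207/171393 - 3375 = -8*207*1/171393 - 3375 = -552/57131 - 3375 = -192817677/57131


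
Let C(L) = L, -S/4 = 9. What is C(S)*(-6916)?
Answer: 248976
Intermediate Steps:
S = -36 (S = -4*9 = -36)
C(S)*(-6916) = -36*(-6916) = 248976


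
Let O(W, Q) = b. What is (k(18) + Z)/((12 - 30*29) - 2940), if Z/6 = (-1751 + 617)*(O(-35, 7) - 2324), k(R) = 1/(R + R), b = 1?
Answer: -569004913/136728 ≈ -4161.6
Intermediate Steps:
k(R) = 1/(2*R)
O(W, Q) = 1
Z = 15805692 (Z = 6*((-1751 + 617)*(1 - 2324)) = 6*(-1134*(-2323)) = 6*2634282 = 15805692)
(k(18) + Z)/((12 - 30*29) - 2940) = ((1/2)/18 + 15805692)/((12 - 30*29) - 2940) = ((1/2)*(1/18) + 15805692)/((12 - 870) - 2940) = (1/36 + 15805692)/(-858 - 2940) = (569004913/36)/(-3798) = (569004913/36)*(-1/3798) = -569004913/136728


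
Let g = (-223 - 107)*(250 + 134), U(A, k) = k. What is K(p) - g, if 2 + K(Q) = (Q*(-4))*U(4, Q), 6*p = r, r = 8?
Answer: 1140398/9 ≈ 1.2671e+5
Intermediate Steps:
p = 4/3 (p = (⅙)*8 = 4/3 ≈ 1.3333)
g = -126720 (g = -330*384 = -126720)
K(Q) = -2 - 4*Q² (K(Q) = -2 + (Q*(-4))*Q = -2 + (-4*Q)*Q = -2 - 4*Q²)
K(p) - g = (-2 - 4*(4/3)²) - 1*(-126720) = (-2 - 4*16/9) + 126720 = (-2 - 64/9) + 126720 = -82/9 + 126720 = 1140398/9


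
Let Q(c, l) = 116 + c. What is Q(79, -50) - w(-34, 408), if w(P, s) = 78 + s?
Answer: -291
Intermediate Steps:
Q(79, -50) - w(-34, 408) = (116 + 79) - (78 + 408) = 195 - 1*486 = 195 - 486 = -291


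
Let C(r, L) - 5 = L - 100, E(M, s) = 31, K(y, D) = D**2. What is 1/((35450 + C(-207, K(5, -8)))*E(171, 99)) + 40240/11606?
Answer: 22091544483/6371630167 ≈ 3.4672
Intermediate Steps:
C(r, L) = -95 + L (C(r, L) = 5 + (L - 100) = 5 + (-100 + L) = -95 + L)
1/((35450 + C(-207, K(5, -8)))*E(171, 99)) + 40240/11606 = 1/((35450 + (-95 + (-8)**2))*31) + 40240/11606 = (1/31)/(35450 + (-95 + 64)) + 40240*(1/11606) = (1/31)/(35450 - 31) + 20120/5803 = (1/31)/35419 + 20120/5803 = (1/35419)*(1/31) + 20120/5803 = 1/1097989 + 20120/5803 = 22091544483/6371630167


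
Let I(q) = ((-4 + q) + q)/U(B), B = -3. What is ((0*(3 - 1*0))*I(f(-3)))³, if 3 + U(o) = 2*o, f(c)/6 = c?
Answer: 0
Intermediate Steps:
f(c) = 6*c
U(o) = -3 + 2*o
I(q) = 4/9 - 2*q/9 (I(q) = ((-4 + q) + q)/(-3 + 2*(-3)) = (-4 + 2*q)/(-3 - 6) = (-4 + 2*q)/(-9) = (-4 + 2*q)*(-⅑) = 4/9 - 2*q/9)
((0*(3 - 1*0))*I(f(-3)))³ = ((0*(3 - 1*0))*(4/9 - 4*(-3)/3))³ = ((0*(3 + 0))*(4/9 - 2/9*(-18)))³ = ((0*3)*(4/9 + 4))³ = (0*(40/9))³ = 0³ = 0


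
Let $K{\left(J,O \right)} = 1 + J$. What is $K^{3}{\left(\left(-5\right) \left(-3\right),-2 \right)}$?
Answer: $4096$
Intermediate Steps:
$K^{3}{\left(\left(-5\right) \left(-3\right),-2 \right)} = \left(1 - -15\right)^{3} = \left(1 + 15\right)^{3} = 16^{3} = 4096$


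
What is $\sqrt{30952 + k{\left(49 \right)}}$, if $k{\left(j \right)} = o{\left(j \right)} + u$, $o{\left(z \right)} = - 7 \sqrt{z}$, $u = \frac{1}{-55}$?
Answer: $\frac{4 \sqrt{5842595}}{55} \approx 175.79$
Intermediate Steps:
$u = - \frac{1}{55} \approx -0.018182$
$k{\left(j \right)} = - \frac{1}{55} - 7 \sqrt{j}$ ($k{\left(j \right)} = - 7 \sqrt{j} - \frac{1}{55} = - \frac{1}{55} - 7 \sqrt{j}$)
$\sqrt{30952 + k{\left(49 \right)}} = \sqrt{30952 - \left(\frac{1}{55} + 7 \sqrt{49}\right)} = \sqrt{30952 - \frac{2696}{55}} = \sqrt{\frac{1699664}{55}} = \frac{4 \sqrt{5842595}}{55}$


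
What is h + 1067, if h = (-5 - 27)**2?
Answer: 2091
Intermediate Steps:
h = 1024 (h = (-32)**2 = 1024)
h + 1067 = 1024 + 1067 = 2091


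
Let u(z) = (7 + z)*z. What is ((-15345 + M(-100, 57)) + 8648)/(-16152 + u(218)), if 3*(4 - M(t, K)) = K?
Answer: -3356/16449 ≈ -0.20402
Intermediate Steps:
M(t, K) = 4 - K/3
u(z) = z*(7 + z)
((-15345 + M(-100, 57)) + 8648)/(-16152 + u(218)) = ((-15345 + (4 - ⅓*57)) + 8648)/(-16152 + 218*(7 + 218)) = ((-15345 + (4 - 19)) + 8648)/(-16152 + 218*225) = ((-15345 - 15) + 8648)/(-16152 + 49050) = (-15360 + 8648)/32898 = -6712*1/32898 = -3356/16449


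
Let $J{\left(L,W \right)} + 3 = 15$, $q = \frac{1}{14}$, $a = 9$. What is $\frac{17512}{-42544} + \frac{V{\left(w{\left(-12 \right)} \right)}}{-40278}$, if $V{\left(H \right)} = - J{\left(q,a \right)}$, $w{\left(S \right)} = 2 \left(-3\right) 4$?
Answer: $- \frac{14684121}{35699734} \approx -0.41132$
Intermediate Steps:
$q = \frac{1}{14} \approx 0.071429$
$J{\left(L,W \right)} = 12$ ($J{\left(L,W \right)} = -3 + 15 = 12$)
$w{\left(S \right)} = -24$ ($w{\left(S \right)} = \left(-6\right) 4 = -24$)
$V{\left(H \right)} = -12$ ($V{\left(H \right)} = \left(-1\right) 12 = -12$)
$\frac{17512}{-42544} + \frac{V{\left(w{\left(-12 \right)} \right)}}{-40278} = \frac{17512}{-42544} - \frac{12}{-40278} = 17512 \left(- \frac{1}{42544}\right) - - \frac{2}{6713} = - \frac{2189}{5318} + \frac{2}{6713} = - \frac{14684121}{35699734}$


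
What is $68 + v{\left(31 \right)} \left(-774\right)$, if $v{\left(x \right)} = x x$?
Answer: $-743746$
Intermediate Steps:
$v{\left(x \right)} = x^{2}$
$68 + v{\left(31 \right)} \left(-774\right) = 68 + 31^{2} \left(-774\right) = 68 + 961 \left(-774\right) = 68 - 743814 = -743746$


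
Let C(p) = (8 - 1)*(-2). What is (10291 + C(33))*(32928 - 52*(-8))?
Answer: 342676288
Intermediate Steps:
C(p) = -14 (C(p) = 7*(-2) = -14)
(10291 + C(33))*(32928 - 52*(-8)) = (10291 - 14)*(32928 - 52*(-8)) = 10277*(32928 + 416) = 10277*33344 = 342676288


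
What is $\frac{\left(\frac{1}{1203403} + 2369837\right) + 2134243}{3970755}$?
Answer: $\frac{5420223384241}{4778418479265} \approx 1.1343$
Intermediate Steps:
$\frac{\left(\frac{1}{1203403} + 2369837\right) + 2134243}{3970755} = \left(\left(\frac{1}{1203403} + 2369837\right) + 2134243\right) \frac{1}{3970755} = \left(\frac{2851868955312}{1203403} + 2134243\right) \frac{1}{3970755} = \frac{5420223384241}{1203403} \cdot \frac{1}{3970755} = \frac{5420223384241}{4778418479265}$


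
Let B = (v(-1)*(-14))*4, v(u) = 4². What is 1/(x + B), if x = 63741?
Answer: 1/62845 ≈ 1.5912e-5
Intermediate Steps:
v(u) = 16
B = -896 (B = (16*(-14))*4 = -224*4 = -896)
1/(x + B) = 1/(63741 - 896) = 1/62845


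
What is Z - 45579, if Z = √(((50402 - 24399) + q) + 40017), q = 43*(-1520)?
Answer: -45579 + 2*√165 ≈ -45553.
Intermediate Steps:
q = -65360
Z = 2*√165 (Z = √(((50402 - 24399) - 65360) + 40017) = √((26003 - 65360) + 40017) = √(-39357 + 40017) = √660 = 2*√165 ≈ 25.690)
Z - 45579 = 2*√165 - 45579 = -45579 + 2*√165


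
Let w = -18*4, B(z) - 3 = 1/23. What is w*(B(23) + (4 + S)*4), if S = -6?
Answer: 8208/23 ≈ 356.87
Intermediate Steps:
B(z) = 70/23 (B(z) = 3 + 1/23 = 70/23)
w = -72 (w = -2*36 = -72)
w*(B(23) + (4 + S)*4) = -72*(70/23 + (4 - 6)*4) = -72*(70/23 - 2*4) = -72*(70/23 - 8) = -72*(-114/23) = 8208/23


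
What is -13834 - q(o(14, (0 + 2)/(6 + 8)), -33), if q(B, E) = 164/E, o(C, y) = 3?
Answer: -456358/33 ≈ -13829.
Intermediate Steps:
-13834 - q(o(14, (0 + 2)/(6 + 8)), -33) = -13834 - 164/(-33) = -13834 - 164*(-1)/33 = -13834 - 1*(-164/33) = -13834 + 164/33 = -456358/33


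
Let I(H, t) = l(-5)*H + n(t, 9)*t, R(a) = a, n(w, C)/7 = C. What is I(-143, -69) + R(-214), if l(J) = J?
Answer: -3846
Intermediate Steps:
n(w, C) = 7*C
I(H, t) = -5*H + 63*t (I(H, t) = -5*H + (7*9)*t = -5*H + 63*t)
I(-143, -69) + R(-214) = (-5*(-143) + 63*(-69)) - 214 = (715 - 4347) - 214 = -3632 - 214 = -3846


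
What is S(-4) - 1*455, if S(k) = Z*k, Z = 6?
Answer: -479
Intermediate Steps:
S(k) = 6*k
S(-4) - 1*455 = 6*(-4) - 1*455 = -24 - 455 = -479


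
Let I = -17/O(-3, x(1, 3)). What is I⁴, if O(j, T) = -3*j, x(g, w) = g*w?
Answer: 83521/6561 ≈ 12.730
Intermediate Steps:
I = -17/9 (I = -17/((-3*(-3))) = -17/9 ≈ -1.8889)
I⁴ = (-17/9)⁴ = 83521/6561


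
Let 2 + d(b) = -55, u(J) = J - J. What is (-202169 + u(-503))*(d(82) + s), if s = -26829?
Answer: 5435515734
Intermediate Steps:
u(J) = 0
d(b) = -57 (d(b) = -2 - 55 = -57)
(-202169 + u(-503))*(d(82) + s) = (-202169 + 0)*(-57 - 26829) = -202169*(-26886) = 5435515734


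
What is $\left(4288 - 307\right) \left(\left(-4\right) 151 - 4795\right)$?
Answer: $-21493419$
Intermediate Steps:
$\left(4288 - 307\right) \left(\left(-4\right) 151 - 4795\right) = 3981 \left(-604 - 4795\right) = 3981 \left(-5399\right) = -21493419$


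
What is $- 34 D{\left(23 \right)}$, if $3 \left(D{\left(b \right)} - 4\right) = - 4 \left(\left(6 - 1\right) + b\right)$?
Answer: $\frac{3400}{3} \approx 1133.3$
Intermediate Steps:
$D{\left(b \right)} = - \frac{8}{3} - \frac{4 b}{3}$ ($D{\left(b \right)} = 4 + \frac{\left(-4\right) \left(\left(6 - 1\right) + b\right)}{3} = 4 + \frac{\left(-4\right) \left(5 + b\right)}{3} = 4 + \frac{-20 - 4 b}{3} = 4 - \left(\frac{20}{3} + \frac{4 b}{3}\right) = - \frac{8}{3} - \frac{4 b}{3}$)
$- 34 D{\left(23 \right)} = - 34 \left(- \frac{8}{3} - \frac{92}{3}\right) = \left(-34\right) \left(- \frac{100}{3}\right) = \frac{3400}{3}$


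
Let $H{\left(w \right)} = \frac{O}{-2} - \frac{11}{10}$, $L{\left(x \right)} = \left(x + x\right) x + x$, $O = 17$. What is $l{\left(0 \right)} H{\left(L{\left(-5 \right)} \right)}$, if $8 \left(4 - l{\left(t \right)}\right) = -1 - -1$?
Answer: $- \frac{192}{5} \approx -38.4$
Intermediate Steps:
$L{\left(x \right)} = x + 2 x^{2}$ ($L{\left(x \right)} = 2 x x + x = 2 x^{2} + x = x + 2 x^{2}$)
$H{\left(w \right)} = - \frac{48}{5}$ ($H{\left(w \right)} = \frac{17}{-2} - \frac{11}{10} = 17 \left(- \frac{1}{2}\right) - \frac{11}{10} = - \frac{17}{2} - \frac{11}{10} = - \frac{48}{5}$)
$l{\left(t \right)} = 4$ ($l{\left(t \right)} = 4 - \frac{-1 - -1}{8} = 4 - \frac{-1 + 1}{8} = 4 - 0 = 4 + 0 = 4$)
$l{\left(0 \right)} H{\left(L{\left(-5 \right)} \right)} = 4 \left(- \frac{48}{5}\right) = - \frac{192}{5}$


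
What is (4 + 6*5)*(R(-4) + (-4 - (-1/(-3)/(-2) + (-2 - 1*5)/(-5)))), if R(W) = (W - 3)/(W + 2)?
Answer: -884/15 ≈ -58.933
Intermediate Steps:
R(W) = (-3 + W)/(2 + W)
(4 + 6*5)*(R(-4) + (-4 - (-1/(-3)/(-2) + (-2 - 1*5)/(-5)))) = (4 + 6*5)*((-3 - 4)/(2 - 4) + (-4 - (-1/(-3)/(-2) + (-2 - 1*5)/(-5)))) = (4 + 30)*(-7/(-2) + (-4 - (-1*(-⅓)*(-½) + (-2 - 5)*(-⅕)))) = 34*(-½*(-7) + (-4 - ((⅓)*(-½) - 7*(-⅕)))) = 34*(7/2 + (-4 - (-⅙ + 7/5))) = 34*(7/2 + (-4 - 1*37/30)) = 34*(7/2 + (-4 - 37/30)) = 34*(7/2 - 157/30) = 34*(-26/15) = -884/15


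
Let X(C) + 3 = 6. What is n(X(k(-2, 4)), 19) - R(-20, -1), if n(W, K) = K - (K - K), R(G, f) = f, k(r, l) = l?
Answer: 20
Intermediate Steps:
X(C) = 3 (X(C) = -3 + 6 = 3)
n(W, K) = K (n(W, K) = K - 1*0 = K + 0 = K)
n(X(k(-2, 4)), 19) - R(-20, -1) = 19 - 1*(-1) = 19 + 1 = 20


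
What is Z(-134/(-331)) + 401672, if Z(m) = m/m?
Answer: 401673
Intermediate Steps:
Z(m) = 1
Z(-134/(-331)) + 401672 = 1 + 401672 = 401673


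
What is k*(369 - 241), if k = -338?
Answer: -43264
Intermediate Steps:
k*(369 - 241) = -338*(369 - 241) = -338*128 = -43264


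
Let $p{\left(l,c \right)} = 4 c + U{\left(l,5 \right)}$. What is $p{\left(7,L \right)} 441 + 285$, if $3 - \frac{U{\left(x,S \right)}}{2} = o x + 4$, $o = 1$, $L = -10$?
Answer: $-24411$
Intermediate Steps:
$U{\left(x,S \right)} = -2 - 2 x$ ($U{\left(x,S \right)} = 6 - 2 \left(1 x + 4\right) = 6 - 2 \left(x + 4\right) = 6 - 2 \left(4 + x\right) = 6 - \left(8 + 2 x\right) = -2 - 2 x$)
$p{\left(l,c \right)} = -2 - 2 l + 4 c$ ($p{\left(l,c \right)} = 4 c - \left(2 + 2 l\right) = -2 - 2 l + 4 c$)
$p{\left(7,L \right)} 441 + 285 = \left(-2 - 14 + 4 \left(-10\right)\right) 441 + 285 = \left(-2 - 14 - 40\right) 441 + 285 = \left(-56\right) 441 + 285 = -24696 + 285 = -24411$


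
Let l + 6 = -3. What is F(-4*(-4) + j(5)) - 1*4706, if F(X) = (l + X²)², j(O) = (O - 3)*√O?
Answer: 87063 + 34176*√5 ≈ 1.6348e+5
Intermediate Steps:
l = -9 (l = -6 - 3 = -9)
j(O) = √O*(-3 + O) (j(O) = (-3 + O)*√O = √O*(-3 + O))
F(X) = (-9 + X²)²
F(-4*(-4) + j(5)) - 1*4706 = (-9 + (-4*(-4) + √5*(-3 + 5))²)² - 1*4706 = (-9 + (16 + √5*2)²)² - 4706 = (-9 + (16 + 2*√5)²)² - 4706 = -4706 + (-9 + (16 + 2*√5)²)²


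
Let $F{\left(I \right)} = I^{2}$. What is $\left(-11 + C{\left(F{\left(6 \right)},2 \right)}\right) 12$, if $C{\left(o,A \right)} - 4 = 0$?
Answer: $-84$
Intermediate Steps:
$C{\left(o,A \right)} = 4$ ($C{\left(o,A \right)} = 4 + 0 = 4$)
$\left(-11 + C{\left(F{\left(6 \right)},2 \right)}\right) 12 = \left(-11 + 4\right) 12 = \left(-7\right) 12 = -84$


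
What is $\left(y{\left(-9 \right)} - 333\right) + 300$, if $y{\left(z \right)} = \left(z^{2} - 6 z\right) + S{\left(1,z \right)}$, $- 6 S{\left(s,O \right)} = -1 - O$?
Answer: $\frac{302}{3} \approx 100.67$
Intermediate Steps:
$S{\left(s,O \right)} = \frac{1}{6} + \frac{O}{6}$ ($S{\left(s,O \right)} = - \frac{-1 - O}{6} = \frac{1}{6} + \frac{O}{6}$)
$y{\left(z \right)} = \frac{1}{6} + z^{2} - \frac{35 z}{6}$ ($y{\left(z \right)} = \left(z^{2} - 6 z\right) + \left(\frac{1}{6} + \frac{z}{6}\right) = \frac{1}{6} + z^{2} - \frac{35 z}{6}$)
$\left(y{\left(-9 \right)} - 333\right) + 300 = \left(\left(\frac{1}{6} + \left(-9\right)^{2} - - \frac{105}{2}\right) - 333\right) + 300 = \left(\left(\frac{1}{6} + 81 + \frac{105}{2}\right) - 333\right) + 300 = \left(\frac{401}{3} - 333\right) + 300 = - \frac{598}{3} + 300 = \frac{302}{3}$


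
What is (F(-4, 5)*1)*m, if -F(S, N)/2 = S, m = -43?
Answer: -344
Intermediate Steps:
F(S, N) = -2*S
(F(-4, 5)*1)*m = (-2*(-4)*1)*(-43) = (8*1)*(-43) = 8*(-43) = -344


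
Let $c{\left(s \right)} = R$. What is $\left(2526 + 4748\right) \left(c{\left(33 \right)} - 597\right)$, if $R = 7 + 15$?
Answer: $-4182550$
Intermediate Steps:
$R = 22$
$c{\left(s \right)} = 22$
$\left(2526 + 4748\right) \left(c{\left(33 \right)} - 597\right) = \left(2526 + 4748\right) \left(22 - 597\right) = 7274 \left(-575\right) = -4182550$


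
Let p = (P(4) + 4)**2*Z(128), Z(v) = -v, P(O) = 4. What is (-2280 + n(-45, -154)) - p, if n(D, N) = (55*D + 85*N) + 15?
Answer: -9638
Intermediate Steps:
n(D, N) = 15 + 55*D + 85*N
p = -8192 (p = (4 + 4)**2*(-1*128) = 8**2*(-128) = 64*(-128) = -8192)
(-2280 + n(-45, -154)) - p = (-2280 + (15 + 55*(-45) + 85*(-154))) - 1*(-8192) = (-2280 + (15 - 2475 - 13090)) + 8192 = (-2280 - 15550) + 8192 = -17830 + 8192 = -9638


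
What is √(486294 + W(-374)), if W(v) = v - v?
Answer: √486294 ≈ 697.35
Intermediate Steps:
W(v) = 0
√(486294 + W(-374)) = √(486294 + 0) = √486294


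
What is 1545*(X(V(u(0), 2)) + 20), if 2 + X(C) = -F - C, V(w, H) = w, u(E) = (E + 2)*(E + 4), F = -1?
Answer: 16995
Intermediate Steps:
u(E) = (2 + E)*(4 + E)
X(C) = -1 - C (X(C) = -2 + (-1*(-1) - C) = -2 + (1 - C) = -1 - C)
1545*(X(V(u(0), 2)) + 20) = 1545*((-1 - (8 + 0² + 6*0)) + 20) = 1545*((-1 - (8 + 0 + 0)) + 20) = 1545*((-1 - 1*8) + 20) = 1545*((-1 - 8) + 20) = 1545*(-9 + 20) = 1545*11 = 16995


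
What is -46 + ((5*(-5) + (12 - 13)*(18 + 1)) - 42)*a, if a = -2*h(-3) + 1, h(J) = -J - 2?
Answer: 40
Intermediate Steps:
h(J) = -2 - J
a = -1 (a = -2*(-2 - 1*(-3)) + 1 = -2*(-2 + 3) + 1 = -2*1 + 1 = -2 + 1 = -1)
-46 + ((5*(-5) + (12 - 13)*(18 + 1)) - 42)*a = -46 + ((5*(-5) + (12 - 13)*(18 + 1)) - 42)*(-1) = -46 + ((-25 - 1*19) - 42)*(-1) = -46 + ((-25 - 19) - 42)*(-1) = -46 + (-44 - 42)*(-1) = -46 - 86*(-1) = -46 + 86 = 40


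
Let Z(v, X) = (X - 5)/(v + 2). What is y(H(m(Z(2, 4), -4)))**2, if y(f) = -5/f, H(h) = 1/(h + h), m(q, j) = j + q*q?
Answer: 99225/64 ≈ 1550.4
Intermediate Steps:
Z(v, X) = (-5 + X)/(2 + v)
m(q, j) = j + q**2
H(h) = 1/(2*h)
y(H(m(Z(2, 4), -4)))**2 = (-(-40 + 10*(-5 + 4)**2/(2 + 2)**2))**2 = (-5/(1/(2*(-4 + (-1/4)**2))))**2 = (-5/(1/(2*(-4 + 1/16))))**2 = (-5/(1/(2*(-63/16))))**2 = (-5/((1/2)*(-16/63)))**2 = (-5/(-8/63))**2 = (-5*(-63/8))**2 = (315/8)**2 = 99225/64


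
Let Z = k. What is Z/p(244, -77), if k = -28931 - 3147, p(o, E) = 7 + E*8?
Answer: 32078/609 ≈ 52.673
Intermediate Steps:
p(o, E) = 7 + 8*E
k = -32078
Z = -32078
Z/p(244, -77) = -32078/(7 + 8*(-77)) = -32078/(7 - 616) = -32078/(-609) = -32078*(-1/609) = 32078/609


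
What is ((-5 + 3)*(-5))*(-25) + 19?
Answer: -231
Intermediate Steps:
((-5 + 3)*(-5))*(-25) + 19 = -2*(-5)*(-25) + 19 = 10*(-25) + 19 = -250 + 19 = -231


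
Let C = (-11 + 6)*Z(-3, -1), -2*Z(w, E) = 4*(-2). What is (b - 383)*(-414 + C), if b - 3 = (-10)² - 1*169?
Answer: 194866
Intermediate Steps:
Z(w, E) = 4 (Z(w, E) = -2*(-2) = -½*(-8) = 4)
C = -20 (C = (-11 + 6)*4 = -5*4 = -20)
b = -66 (b = 3 + ((-10)² - 1*169) = 3 + (100 - 169) = 3 - 69 = -66)
(b - 383)*(-414 + C) = (-66 - 383)*(-414 - 20) = -449*(-434) = 194866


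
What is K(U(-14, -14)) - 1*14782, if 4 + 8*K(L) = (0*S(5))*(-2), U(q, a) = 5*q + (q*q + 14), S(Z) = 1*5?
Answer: -29565/2 ≈ -14783.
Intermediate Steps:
S(Z) = 5
U(q, a) = 14 + q**2 + 5*q (U(q, a) = 5*q + (q**2 + 14) = 5*q + (14 + q**2) = 14 + q**2 + 5*q)
K(L) = -1/2 (K(L) = -1/2 + ((0*5)*(-2))/8 = -1/2 + (0*(-2))/8 = -1/2 + (1/8)*0 = -1/2 + 0 = -1/2)
K(U(-14, -14)) - 1*14782 = -1/2 - 1*14782 = -1/2 - 14782 = -29565/2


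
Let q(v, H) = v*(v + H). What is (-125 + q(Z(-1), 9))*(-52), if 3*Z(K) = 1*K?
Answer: 59852/9 ≈ 6650.2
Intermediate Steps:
Z(K) = K/3 (Z(K) = (1*K)/3 = K/3)
q(v, H) = v*(H + v)
(-125 + q(Z(-1), 9))*(-52) = (-125 + ((⅓)*(-1))*(9 + (⅓)*(-1)))*(-52) = (-125 - (9 - ⅓)/3)*(-52) = (-125 - ⅓*26/3)*(-52) = (-125 - 26/9)*(-52) = -1151/9*(-52) = 59852/9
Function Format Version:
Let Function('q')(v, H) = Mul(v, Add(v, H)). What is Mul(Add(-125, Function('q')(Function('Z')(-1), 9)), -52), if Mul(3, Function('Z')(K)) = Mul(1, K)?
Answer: Rational(59852, 9) ≈ 6650.2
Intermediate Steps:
Function('Z')(K) = Mul(Rational(1, 3), K) (Function('Z')(K) = Mul(Rational(1, 3), Mul(1, K)) = Mul(Rational(1, 3), K))
Function('q')(v, H) = Mul(v, Add(H, v))
Mul(Add(-125, Function('q')(Function('Z')(-1), 9)), -52) = Mul(Add(-125, Mul(Mul(Rational(1, 3), -1), Add(9, Mul(Rational(1, 3), -1)))), -52) = Mul(Add(-125, Mul(Rational(-1, 3), Add(9, Rational(-1, 3)))), -52) = Mul(Add(-125, Mul(Rational(-1, 3), Rational(26, 3))), -52) = Mul(Add(-125, Rational(-26, 9)), -52) = Mul(Rational(-1151, 9), -52) = Rational(59852, 9)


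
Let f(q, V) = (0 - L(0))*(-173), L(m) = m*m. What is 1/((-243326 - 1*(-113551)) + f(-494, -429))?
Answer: -1/129775 ≈ -7.7056e-6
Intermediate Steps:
L(m) = m**2
f(q, V) = 0 (f(q, V) = (0 - 1*0**2)*(-173) = (0 - 1*0)*(-173) = (0 + 0)*(-173) = 0*(-173) = 0)
1/((-243326 - 1*(-113551)) + f(-494, -429)) = 1/((-243326 - 1*(-113551)) + 0) = 1/((-243326 + 113551) + 0) = 1/(-129775 + 0) = 1/(-129775) = -1/129775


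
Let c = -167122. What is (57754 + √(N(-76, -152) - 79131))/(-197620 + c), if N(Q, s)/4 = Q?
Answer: -28877/182371 - I*√79435/364742 ≈ -0.15834 - 0.00077272*I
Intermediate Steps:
N(Q, s) = 4*Q
(57754 + √(N(-76, -152) - 79131))/(-197620 + c) = (57754 + √(4*(-76) - 79131))/(-197620 - 167122) = (57754 + √(-304 - 79131))/(-364742) = (57754 + √(-79435))*(-1/364742) = (57754 + I*√79435)*(-1/364742) = -28877/182371 - I*√79435/364742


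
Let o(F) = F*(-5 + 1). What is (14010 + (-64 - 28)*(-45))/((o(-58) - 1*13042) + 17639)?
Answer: 1650/439 ≈ 3.7585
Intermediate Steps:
o(F) = -4*F (o(F) = F*(-4) = -4*F)
(14010 + (-64 - 28)*(-45))/((o(-58) - 1*13042) + 17639) = (14010 + (-64 - 28)*(-45))/((-4*(-58) - 1*13042) + 17639) = (14010 - 92*(-45))/((232 - 13042) + 17639) = (14010 + 4140)/(-12810 + 17639) = 18150/4829 = 18150*(1/4829) = 1650/439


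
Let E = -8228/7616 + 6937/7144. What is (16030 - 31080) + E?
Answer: -1505251735/100016 ≈ -15050.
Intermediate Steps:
E = -10935/100016 (E = -8228*1/7616 + 6937*(1/7144) = -121/112 + 6937/7144 = -10935/100016 ≈ -0.10933)
(16030 - 31080) + E = (16030 - 31080) - 10935/100016 = -15050 - 10935/100016 = -1505251735/100016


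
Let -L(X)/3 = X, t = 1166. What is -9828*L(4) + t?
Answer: 119102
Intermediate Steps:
L(X) = -3*X
-9828*L(4) + t = -9828*(-3*4) + 1166 = -9828*(-12) + 1166 = -546*(-216) + 1166 = 117936 + 1166 = 119102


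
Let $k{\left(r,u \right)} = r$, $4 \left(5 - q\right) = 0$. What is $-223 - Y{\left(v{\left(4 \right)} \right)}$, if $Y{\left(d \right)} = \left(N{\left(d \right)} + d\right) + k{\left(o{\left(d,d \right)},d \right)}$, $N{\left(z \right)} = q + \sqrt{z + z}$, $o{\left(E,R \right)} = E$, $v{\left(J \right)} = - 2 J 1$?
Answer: $-212 - 4 i \approx -212.0 - 4.0 i$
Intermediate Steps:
$q = 5$ ($q = 5 - 0 = 5 + 0 = 5$)
$v{\left(J \right)} = - 2 J$
$N{\left(z \right)} = 5 + \sqrt{2} \sqrt{z}$ ($N{\left(z \right)} = 5 + \sqrt{z + z} = 5 + \sqrt{2 z} = 5 + \sqrt{2} \sqrt{z}$)
$Y{\left(d \right)} = 5 + 2 d + \sqrt{2} \sqrt{d}$ ($Y{\left(d \right)} = \left(\left(5 + \sqrt{2} \sqrt{d}\right) + d\right) + d = \left(5 + d + \sqrt{2} \sqrt{d}\right) + d = 5 + 2 d + \sqrt{2} \sqrt{d}$)
$-223 - Y{\left(v{\left(4 \right)} \right)} = -223 - \left(5 + 2 \left(\left(-2\right) 4\right) + \sqrt{2} \sqrt{\left(-2\right) 4}\right) = -223 - \left(5 + 2 \left(-8\right) + \sqrt{2} \sqrt{-8}\right) = -223 - \left(5 - 16 + \sqrt{2} \cdot 2 i \sqrt{2}\right) = -223 - \left(5 - 16 + 4 i\right) = -223 - \left(-11 + 4 i\right) = -223 + \left(11 - 4 i\right) = -212 - 4 i$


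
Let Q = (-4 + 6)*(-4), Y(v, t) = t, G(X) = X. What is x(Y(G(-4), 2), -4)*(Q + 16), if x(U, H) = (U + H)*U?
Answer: -32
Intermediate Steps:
x(U, H) = U*(H + U) (x(U, H) = (H + U)*U = U*(H + U))
Q = -8 (Q = 2*(-4) = -8)
x(Y(G(-4), 2), -4)*(Q + 16) = (2*(-4 + 2))*(-8 + 16) = (2*(-2))*8 = -4*8 = -32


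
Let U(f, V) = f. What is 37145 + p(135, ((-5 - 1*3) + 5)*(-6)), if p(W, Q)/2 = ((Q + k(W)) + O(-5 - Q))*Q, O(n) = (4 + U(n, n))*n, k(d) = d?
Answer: 58385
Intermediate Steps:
O(n) = n*(4 + n) (O(n) = (4 + n)*n = n*(4 + n))
p(W, Q) = 2*Q*(Q + W + (-1 - Q)*(-5 - Q)) (p(W, Q) = 2*(((Q + W) + (-5 - Q)*(4 + (-5 - Q)))*Q) = 2*(((Q + W) + (-5 - Q)*(-1 - Q))*Q) = 2*(((Q + W) + (-1 - Q)*(-5 - Q))*Q) = 2*((Q + W + (-1 - Q)*(-5 - Q))*Q) = 2*(Q*(Q + W + (-1 - Q)*(-5 - Q))) = 2*Q*(Q + W + (-1 - Q)*(-5 - Q)))
37145 + p(135, ((-5 - 1*3) + 5)*(-6)) = 37145 + 2*(((-5 - 1*3) + 5)*(-6))*(((-5 - 1*3) + 5)*(-6) + 135 + (1 + ((-5 - 1*3) + 5)*(-6))*(5 + ((-5 - 1*3) + 5)*(-6))) = 37145 + 2*(((-5 - 3) + 5)*(-6))*(((-5 - 3) + 5)*(-6) + 135 + (1 + ((-5 - 3) + 5)*(-6))*(5 + ((-5 - 3) + 5)*(-6))) = 37145 + 2*((-8 + 5)*(-6))*((-8 + 5)*(-6) + 135 + (1 + (-8 + 5)*(-6))*(5 + (-8 + 5)*(-6))) = 37145 + 2*(-3*(-6))*(-3*(-6) + 135 + (1 - 3*(-6))*(5 - 3*(-6))) = 37145 + 2*18*(18 + 135 + (1 + 18)*(5 + 18)) = 37145 + 2*18*(18 + 135 + 19*23) = 37145 + 2*18*(18 + 135 + 437) = 37145 + 2*18*590 = 37145 + 21240 = 58385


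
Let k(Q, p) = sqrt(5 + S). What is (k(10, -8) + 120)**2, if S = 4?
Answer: 15129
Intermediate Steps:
k(Q, p) = 3 (k(Q, p) = sqrt(5 + 4) = sqrt(9) = 3)
(k(10, -8) + 120)**2 = (3 + 120)**2 = 123**2 = 15129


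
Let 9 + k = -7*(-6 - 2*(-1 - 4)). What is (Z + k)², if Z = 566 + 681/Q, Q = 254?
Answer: 18237692209/64516 ≈ 2.8269e+5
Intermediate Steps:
k = -37 (k = -9 - 7*(-6 - 2*(-1 - 4)) = -9 - 7*(-6 - 2*(-5)) = -9 - 7*(-6 + 10) = -9 - 7*4 = -9 - 28 = -37)
Z = 144445/254 (Z = 566 + 681/254 = 144445/254 ≈ 568.68)
(Z + k)² = (144445/254 - 37)² = (135047/254)² = 18237692209/64516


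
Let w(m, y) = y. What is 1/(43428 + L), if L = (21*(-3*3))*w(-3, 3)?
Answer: 1/42861 ≈ 2.3331e-5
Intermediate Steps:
L = -567 (L = (21*(-3*3))*3 = (21*(-9))*3 = -189*3 = -567)
1/(43428 + L) = 1/(43428 - 567) = 1/42861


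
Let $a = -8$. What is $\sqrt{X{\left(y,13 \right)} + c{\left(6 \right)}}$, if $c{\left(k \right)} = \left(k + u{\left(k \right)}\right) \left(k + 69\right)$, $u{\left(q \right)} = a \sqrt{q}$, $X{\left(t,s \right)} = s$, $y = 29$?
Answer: $\sqrt{463 - 600 \sqrt{6}} \approx 31.728 i$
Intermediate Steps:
$u{\left(q \right)} = - 8 \sqrt{q}$
$c{\left(k \right)} = \left(69 + k\right) \left(k - 8 \sqrt{k}\right)$ ($c{\left(k \right)} = \left(k - 8 \sqrt{k}\right) \left(k + 69\right) = \left(k - 8 \sqrt{k}\right) \left(69 + k\right) = \left(69 + k\right) \left(k - 8 \sqrt{k}\right)$)
$\sqrt{X{\left(y,13 \right)} + c{\left(6 \right)}} = \sqrt{13 + \left(6^{2} - 552 \sqrt{6} - 8 \cdot 6^{\frac{3}{2}} + 69 \cdot 6\right)} = \sqrt{13 + \left(36 - 552 \sqrt{6} - 8 \cdot 6 \sqrt{6} + 414\right)} = \sqrt{13 + \left(36 - 552 \sqrt{6} - 48 \sqrt{6} + 414\right)} = \sqrt{13 + \left(450 - 600 \sqrt{6}\right)} = \sqrt{463 - 600 \sqrt{6}}$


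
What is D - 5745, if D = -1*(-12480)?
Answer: 6735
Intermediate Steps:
D = 12480
D - 5745 = 12480 - 5745 = 6735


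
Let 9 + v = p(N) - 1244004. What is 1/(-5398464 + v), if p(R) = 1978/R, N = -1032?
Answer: -12/79709747 ≈ -1.5055e-7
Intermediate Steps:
v = -14928179/12 (v = -9 + (1978/(-1032) - 1244004) = -9 + (1978*(-1/1032) - 1244004) = -9 + (-23/12 - 1244004) = -9 - 14928071/12 = -14928179/12 ≈ -1.2440e+6)
1/(-5398464 + v) = 1/(-5398464 - 14928179/12) = 1/(-79709747/12) = -12/79709747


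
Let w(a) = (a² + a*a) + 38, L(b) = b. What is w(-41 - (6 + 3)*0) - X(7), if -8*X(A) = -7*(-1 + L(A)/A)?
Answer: 3400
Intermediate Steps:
w(a) = 38 + 2*a² (w(a) = (a² + a²) + 38 = 2*a² + 38 = 38 + 2*a²)
X(A) = 0 (X(A) = -(-7)*(-1 + A/A)/8 = -(-7)*(-1 + 1)/8 = -(-7)*0/8 = -⅛*0 = 0)
w(-41 - (6 + 3)*0) - X(7) = (38 + 2*(-41 - (6 + 3)*0)²) - 1*0 = (38 + 2*(-41 - 9*0)²) + 0 = (38 + 2*(-41 - 1*0)²) + 0 = (38 + 2*(-41 + 0)²) + 0 = (38 + 2*(-41)²) + 0 = (38 + 2*1681) + 0 = (38 + 3362) + 0 = 3400 + 0 = 3400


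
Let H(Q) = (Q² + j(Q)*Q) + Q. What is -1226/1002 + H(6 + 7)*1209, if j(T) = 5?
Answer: 149609510/501 ≈ 2.9862e+5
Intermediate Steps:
H(Q) = Q² + 6*Q (H(Q) = (Q² + 5*Q) + Q = Q² + 6*Q)
-1226/1002 + H(6 + 7)*1209 = -1226/1002 + ((6 + 7)*(6 + (6 + 7)))*1209 = -1226*1/1002 + (13*(6 + 13))*1209 = -613/501 + (13*19)*1209 = -613/501 + 247*1209 = -613/501 + 298623 = 149609510/501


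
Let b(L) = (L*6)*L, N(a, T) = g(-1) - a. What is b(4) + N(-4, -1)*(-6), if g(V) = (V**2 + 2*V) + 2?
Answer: 66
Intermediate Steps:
g(V) = 2 + V**2 + 2*V
N(a, T) = 1 - a (N(a, T) = (2 + (-1)**2 + 2*(-1)) - a = (2 + 1 - 2) - a = 1 - a)
b(L) = 6*L**2 (b(L) = (6*L)*L = 6*L**2)
b(4) + N(-4, -1)*(-6) = 6*4**2 + (1 - 1*(-4))*(-6) = 6*16 + (1 + 4)*(-6) = 96 + 5*(-6) = 96 - 30 = 66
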